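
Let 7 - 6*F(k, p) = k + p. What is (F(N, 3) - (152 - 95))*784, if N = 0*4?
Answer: -132496/3 ≈ -44165.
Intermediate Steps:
N = 0
F(k, p) = 7/6 - k/6 - p/6 (F(k, p) = 7/6 - (k + p)/6 = 7/6 + (-k/6 - p/6) = 7/6 - k/6 - p/6)
(F(N, 3) - (152 - 95))*784 = ((7/6 - ⅙*0 - ⅙*3) - (152 - 95))*784 = ((7/6 + 0 - ½) - 1*57)*784 = (⅔ - 57)*784 = -169/3*784 = -132496/3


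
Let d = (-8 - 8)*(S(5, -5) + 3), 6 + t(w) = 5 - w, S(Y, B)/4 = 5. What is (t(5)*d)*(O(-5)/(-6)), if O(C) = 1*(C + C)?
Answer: 3680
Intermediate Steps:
O(C) = 2*C (O(C) = 1*(2*C) = 2*C)
S(Y, B) = 20 (S(Y, B) = 4*5 = 20)
t(w) = -1 - w (t(w) = -6 + (5 - w) = -1 - w)
d = -368 (d = (-8 - 8)*(20 + 3) = -16*23 = -368)
(t(5)*d)*(O(-5)/(-6)) = ((-1 - 1*5)*(-368))*((2*(-5))/(-6)) = ((-1 - 5)*(-368))*(-10*(-1/6)) = -6*(-368)*(5/3) = 2208*(5/3) = 3680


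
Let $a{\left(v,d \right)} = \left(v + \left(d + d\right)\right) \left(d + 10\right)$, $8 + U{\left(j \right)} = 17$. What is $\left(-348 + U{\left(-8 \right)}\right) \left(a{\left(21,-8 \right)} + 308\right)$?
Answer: $-107802$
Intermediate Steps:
$U{\left(j \right)} = 9$ ($U{\left(j \right)} = -8 + 17 = 9$)
$a{\left(v,d \right)} = \left(10 + d\right) \left(v + 2 d\right)$ ($a{\left(v,d \right)} = \left(v + 2 d\right) \left(10 + d\right) = \left(10 + d\right) \left(v + 2 d\right)$)
$\left(-348 + U{\left(-8 \right)}\right) \left(a{\left(21,-8 \right)} + 308\right) = \left(-348 + 9\right) \left(\left(2 \left(-8\right)^{2} + 10 \cdot 21 + 20 \left(-8\right) - 168\right) + 308\right) = - 339 \left(\left(2 \cdot 64 + 210 - 160 - 168\right) + 308\right) = - 339 \left(\left(128 + 210 - 160 - 168\right) + 308\right) = - 339 \left(10 + 308\right) = \left(-339\right) 318 = -107802$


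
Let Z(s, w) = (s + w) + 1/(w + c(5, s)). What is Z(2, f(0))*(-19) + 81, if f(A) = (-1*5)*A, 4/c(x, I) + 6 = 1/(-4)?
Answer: 1163/16 ≈ 72.688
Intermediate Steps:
c(x, I) = -16/25 (c(x, I) = 4/(-6 + 1/(-4)) = 4/(-6 - ¼) = 4/(-25/4) = 4*(-4/25) = -16/25)
f(A) = -5*A
Z(s, w) = s + w + 1/(-16/25 + w) (Z(s, w) = (s + w) + 1/(w - 16/25) = (s + w) + 1/(-16/25 + w) = s + w + 1/(-16/25 + w))
Z(2, f(0))*(-19) + 81 = ((25 - 16*2 - (-80)*0 + 25*(-5*0)² + 25*2*(-5*0))/(-16 + 25*(-5*0)))*(-19) + 81 = ((25 - 32 - 16*0 + 25*0² + 25*2*0)/(-16 + 25*0))*(-19) + 81 = ((25 - 32 + 0 + 25*0 + 0)/(-16 + 0))*(-19) + 81 = ((25 - 32 + 0 + 0 + 0)/(-16))*(-19) + 81 = -1/16*(-7)*(-19) + 81 = (7/16)*(-19) + 81 = -133/16 + 81 = 1163/16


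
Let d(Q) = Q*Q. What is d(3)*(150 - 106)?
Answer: 396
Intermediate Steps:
d(Q) = Q**2
d(3)*(150 - 106) = 3**2*(150 - 106) = 9*44 = 396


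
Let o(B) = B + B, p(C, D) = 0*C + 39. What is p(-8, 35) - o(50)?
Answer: -61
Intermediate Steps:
p(C, D) = 39 (p(C, D) = 0 + 39 = 39)
o(B) = 2*B
p(-8, 35) - o(50) = 39 - 2*50 = 39 - 1*100 = 39 - 100 = -61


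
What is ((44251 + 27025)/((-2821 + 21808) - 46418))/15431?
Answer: -71276/423287761 ≈ -0.00016839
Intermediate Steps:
((44251 + 27025)/((-2821 + 21808) - 46418))/15431 = (71276/(18987 - 46418))*(1/15431) = (71276/(-27431))*(1/15431) = (71276*(-1/27431))*(1/15431) = -71276/27431*1/15431 = -71276/423287761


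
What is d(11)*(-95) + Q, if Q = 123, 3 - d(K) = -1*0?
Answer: -162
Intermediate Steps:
d(K) = 3 (d(K) = 3 - (-1)*0 = 3 - 1*0 = 3 + 0 = 3)
d(11)*(-95) + Q = 3*(-95) + 123 = -285 + 123 = -162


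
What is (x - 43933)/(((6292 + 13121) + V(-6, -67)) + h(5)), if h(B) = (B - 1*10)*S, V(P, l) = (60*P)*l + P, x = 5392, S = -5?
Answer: -38541/43552 ≈ -0.88494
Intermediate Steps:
V(P, l) = P + 60*P*l (V(P, l) = 60*P*l + P = P + 60*P*l)
h(B) = 50 - 5*B (h(B) = (B - 1*10)*(-5) = (B - 10)*(-5) = (-10 + B)*(-5) = 50 - 5*B)
(x - 43933)/(((6292 + 13121) + V(-6, -67)) + h(5)) = (5392 - 43933)/(((6292 + 13121) - 6*(1 + 60*(-67))) + (50 - 5*5)) = -38541/((19413 - 6*(1 - 4020)) + (50 - 25)) = -38541/((19413 - 6*(-4019)) + 25) = -38541/((19413 + 24114) + 25) = -38541/(43527 + 25) = -38541/43552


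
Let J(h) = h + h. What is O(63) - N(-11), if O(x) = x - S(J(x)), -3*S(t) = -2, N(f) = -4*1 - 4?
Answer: 211/3 ≈ 70.333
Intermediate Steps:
N(f) = -8 (N(f) = -4 - 4 = -8)
J(h) = 2*h
S(t) = ⅔ (S(t) = -⅓*(-2) = ⅔)
O(x) = -⅔ + x (O(x) = x - 1*⅔ = x - ⅔ = -⅔ + x)
O(63) - N(-11) = (-⅔ + 63) - 1*(-8) = 187/3 + 8 = 211/3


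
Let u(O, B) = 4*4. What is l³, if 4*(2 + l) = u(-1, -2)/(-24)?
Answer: -2197/216 ≈ -10.171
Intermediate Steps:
u(O, B) = 16
l = -13/6 (l = -2 + (16/(-24))/4 = -2 + (16*(-1/24))/4 = -2 + (¼)*(-⅔) = -2 - ⅙ = -13/6 ≈ -2.1667)
l³ = (-13/6)³ = -2197/216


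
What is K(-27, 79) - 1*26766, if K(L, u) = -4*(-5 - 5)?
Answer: -26726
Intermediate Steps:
K(L, u) = 40 (K(L, u) = -4*(-10) = 40)
K(-27, 79) - 1*26766 = 40 - 1*26766 = 40 - 26766 = -26726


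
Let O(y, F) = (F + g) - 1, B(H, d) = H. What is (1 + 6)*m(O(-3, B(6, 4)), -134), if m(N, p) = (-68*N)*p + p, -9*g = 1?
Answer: 2798054/9 ≈ 3.1090e+5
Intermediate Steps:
g = -⅑ (g = -⅑*1 = -⅑ ≈ -0.11111)
O(y, F) = -10/9 + F (O(y, F) = (F - ⅑) - 1 = (-⅑ + F) - 1 = -10/9 + F)
m(N, p) = p - 68*N*p (m(N, p) = -68*N*p + p = p - 68*N*p)
(1 + 6)*m(O(-3, B(6, 4)), -134) = (1 + 6)*(-134*(1 - 68*(-10/9 + 6))) = 7*(-134*(1 - 68*44/9)) = 7*(-134*(1 - 2992/9)) = 7*(-134*(-2983/9)) = 7*(399722/9) = 2798054/9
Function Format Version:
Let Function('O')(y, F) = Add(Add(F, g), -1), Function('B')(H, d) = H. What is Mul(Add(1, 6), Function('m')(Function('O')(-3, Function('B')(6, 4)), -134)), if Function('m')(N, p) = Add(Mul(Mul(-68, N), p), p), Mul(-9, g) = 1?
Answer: Rational(2798054, 9) ≈ 3.1090e+5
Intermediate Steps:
g = Rational(-1, 9) (g = Mul(Rational(-1, 9), 1) = Rational(-1, 9) ≈ -0.11111)
Function('O')(y, F) = Add(Rational(-10, 9), F) (Function('O')(y, F) = Add(Add(F, Rational(-1, 9)), -1) = Add(Add(Rational(-1, 9), F), -1) = Add(Rational(-10, 9), F))
Function('m')(N, p) = Add(p, Mul(-68, N, p)) (Function('m')(N, p) = Add(Mul(-68, N, p), p) = Add(p, Mul(-68, N, p)))
Mul(Add(1, 6), Function('m')(Function('O')(-3, Function('B')(6, 4)), -134)) = Mul(Add(1, 6), Mul(-134, Add(1, Mul(-68, Add(Rational(-10, 9), 6))))) = Mul(7, Mul(-134, Add(1, Mul(-68, Rational(44, 9))))) = Mul(7, Mul(-134, Add(1, Rational(-2992, 9)))) = Mul(7, Mul(-134, Rational(-2983, 9))) = Mul(7, Rational(399722, 9)) = Rational(2798054, 9)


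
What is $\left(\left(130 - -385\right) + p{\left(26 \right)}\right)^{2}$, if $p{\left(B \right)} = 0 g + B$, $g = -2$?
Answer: $292681$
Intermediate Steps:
$p{\left(B \right)} = B$ ($p{\left(B \right)} = 0 \left(-2\right) + B = 0 + B = B$)
$\left(\left(130 - -385\right) + p{\left(26 \right)}\right)^{2} = \left(\left(130 - -385\right) + 26\right)^{2} = \left(\left(130 + 385\right) + 26\right)^{2} = \left(515 + 26\right)^{2} = 541^{2} = 292681$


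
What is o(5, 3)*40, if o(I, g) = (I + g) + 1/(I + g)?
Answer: 325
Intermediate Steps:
o(I, g) = I + g + 1/(I + g)
o(5, 3)*40 = ((1 + 5² + 3² + 2*5*3)/(5 + 3))*40 = ((1 + 25 + 9 + 30)/8)*40 = ((⅛)*65)*40 = (65/8)*40 = 325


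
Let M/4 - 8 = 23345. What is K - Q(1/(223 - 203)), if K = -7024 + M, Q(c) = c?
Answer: 1727759/20 ≈ 86388.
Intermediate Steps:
M = 93412 (M = 32 + 4*23345 = 32 + 93380 = 93412)
K = 86388 (K = -7024 + 93412 = 86388)
K - Q(1/(223 - 203)) = 86388 - 1/(223 - 203) = 86388 - 1/20 = 1727759/20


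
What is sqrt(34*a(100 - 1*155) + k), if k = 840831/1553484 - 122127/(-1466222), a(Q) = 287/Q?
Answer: I*sqrt(19268261872287921968542171665)/10439698579970 ≈ 13.296*I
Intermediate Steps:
k = 237094541825/379625402908 (k = 840831*(1/1553484) - 122127*(-1/1466222) = 280277/517828 + 122127/1466222 = 237094541825/379625402908 ≈ 0.62455)
sqrt(34*a(100 - 1*155) + k) = sqrt(34*(287/(100 - 1*155)) + 237094541825/379625402908) = sqrt(34*(287/(100 - 155)) + 237094541825/379625402908) = sqrt(34*(287/(-55)) + 237094541825/379625402908) = sqrt(34*(287*(-1/55)) + 237094541825/379625402908) = sqrt(34*(-287/55) + 237094541825/379625402908) = sqrt(-9758/55 + 237094541825/379625402908) = sqrt(-3691344481775889/20879397159940) = I*sqrt(19268261872287921968542171665)/10439698579970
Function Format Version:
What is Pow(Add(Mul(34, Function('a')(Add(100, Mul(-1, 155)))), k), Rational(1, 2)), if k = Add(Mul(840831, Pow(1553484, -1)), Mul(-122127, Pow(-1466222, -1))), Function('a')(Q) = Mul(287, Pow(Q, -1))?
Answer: Mul(Rational(1, 10439698579970), I, Pow(19268261872287921968542171665, Rational(1, 2))) ≈ Mul(13.296, I)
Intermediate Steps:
k = Rational(237094541825, 379625402908) (k = Add(Mul(840831, Rational(1, 1553484)), Mul(-122127, Rational(-1, 1466222))) = Add(Rational(280277, 517828), Rational(122127, 1466222)) = Rational(237094541825, 379625402908) ≈ 0.62455)
Pow(Add(Mul(34, Function('a')(Add(100, Mul(-1, 155)))), k), Rational(1, 2)) = Pow(Add(Mul(34, Mul(287, Pow(Add(100, Mul(-1, 155)), -1))), Rational(237094541825, 379625402908)), Rational(1, 2)) = Pow(Add(Mul(34, Mul(287, Pow(Add(100, -155), -1))), Rational(237094541825, 379625402908)), Rational(1, 2)) = Pow(Add(Mul(34, Mul(287, Pow(-55, -1))), Rational(237094541825, 379625402908)), Rational(1, 2)) = Pow(Add(Mul(34, Mul(287, Rational(-1, 55))), Rational(237094541825, 379625402908)), Rational(1, 2)) = Pow(Add(Mul(34, Rational(-287, 55)), Rational(237094541825, 379625402908)), Rational(1, 2)) = Pow(Add(Rational(-9758, 55), Rational(237094541825, 379625402908)), Rational(1, 2)) = Pow(Rational(-3691344481775889, 20879397159940), Rational(1, 2)) = Mul(Rational(1, 10439698579970), I, Pow(19268261872287921968542171665, Rational(1, 2)))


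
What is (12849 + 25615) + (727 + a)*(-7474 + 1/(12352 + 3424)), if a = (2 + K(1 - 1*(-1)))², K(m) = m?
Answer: -87000190425/15776 ≈ -5.5147e+6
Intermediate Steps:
a = 16 (a = (2 + (1 - 1*(-1)))² = (2 + (1 + 1))² = (2 + 2)² = 4² = 16)
(12849 + 25615) + (727 + a)*(-7474 + 1/(12352 + 3424)) = (12849 + 25615) + (727 + 16)*(-7474 + 1/(12352 + 3424)) = 38464 + 743*(-7474 + 1/15776) = 38464 + 743*(-117909823/15776) = 38464 - 87606998489/15776 = -87000190425/15776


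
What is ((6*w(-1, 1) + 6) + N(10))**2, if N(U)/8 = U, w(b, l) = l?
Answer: 8464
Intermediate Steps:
N(U) = 8*U
((6*w(-1, 1) + 6) + N(10))**2 = ((6*1 + 6) + 8*10)**2 = ((6 + 6) + 80)**2 = (12 + 80)**2 = 92**2 = 8464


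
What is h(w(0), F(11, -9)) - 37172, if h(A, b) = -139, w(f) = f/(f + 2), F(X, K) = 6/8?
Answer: -37311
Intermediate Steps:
F(X, K) = 3/4 (F(X, K) = 6*(1/8) = 3/4)
w(f) = f/(2 + f)
h(w(0), F(11, -9)) - 37172 = -139 - 37172 = -37311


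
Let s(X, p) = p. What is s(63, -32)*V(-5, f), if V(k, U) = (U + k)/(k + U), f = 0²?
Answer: -32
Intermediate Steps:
f = 0
V(k, U) = 1 (V(k, U) = (U + k)/(U + k) = 1)
s(63, -32)*V(-5, f) = -32*1 = -32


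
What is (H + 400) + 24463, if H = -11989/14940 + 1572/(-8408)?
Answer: 390381798071/15701940 ≈ 24862.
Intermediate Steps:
H = -15536149/15701940 (H = -11989*1/14940 + 1572*(-1/8408) = -11989/14940 - 393/2102 = -15536149/15701940 ≈ -0.98944)
(H + 400) + 24463 = (-15536149/15701940 + 400) + 24463 = 6265239851/15701940 + 24463 = 390381798071/15701940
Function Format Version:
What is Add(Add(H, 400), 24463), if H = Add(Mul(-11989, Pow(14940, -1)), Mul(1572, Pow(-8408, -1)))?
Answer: Rational(390381798071, 15701940) ≈ 24862.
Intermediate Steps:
H = Rational(-15536149, 15701940) (H = Add(Mul(-11989, Rational(1, 14940)), Mul(1572, Rational(-1, 8408))) = Add(Rational(-11989, 14940), Rational(-393, 2102)) = Rational(-15536149, 15701940) ≈ -0.98944)
Add(Add(H, 400), 24463) = Add(Add(Rational(-15536149, 15701940), 400), 24463) = Add(Rational(6265239851, 15701940), 24463) = Rational(390381798071, 15701940)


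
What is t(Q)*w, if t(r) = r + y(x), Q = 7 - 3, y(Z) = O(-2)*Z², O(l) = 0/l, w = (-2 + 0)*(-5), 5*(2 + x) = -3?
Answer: 40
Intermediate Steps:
x = -13/5 (x = -2 + (⅕)*(-3) = -2 - ⅗ = -13/5 ≈ -2.6000)
w = 10 (w = -2*(-5) = 10)
O(l) = 0
y(Z) = 0 (y(Z) = 0*Z² = 0)
Q = 4
t(r) = r (t(r) = r + 0 = r)
t(Q)*w = 4*10 = 40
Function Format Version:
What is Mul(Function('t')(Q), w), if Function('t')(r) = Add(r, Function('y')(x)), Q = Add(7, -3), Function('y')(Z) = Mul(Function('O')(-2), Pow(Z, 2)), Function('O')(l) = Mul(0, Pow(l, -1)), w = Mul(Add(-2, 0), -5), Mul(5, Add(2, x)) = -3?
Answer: 40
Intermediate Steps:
x = Rational(-13, 5) (x = Add(-2, Mul(Rational(1, 5), -3)) = Add(-2, Rational(-3, 5)) = Rational(-13, 5) ≈ -2.6000)
w = 10 (w = Mul(-2, -5) = 10)
Function('O')(l) = 0
Function('y')(Z) = 0 (Function('y')(Z) = Mul(0, Pow(Z, 2)) = 0)
Q = 4
Function('t')(r) = r (Function('t')(r) = Add(r, 0) = r)
Mul(Function('t')(Q), w) = Mul(4, 10) = 40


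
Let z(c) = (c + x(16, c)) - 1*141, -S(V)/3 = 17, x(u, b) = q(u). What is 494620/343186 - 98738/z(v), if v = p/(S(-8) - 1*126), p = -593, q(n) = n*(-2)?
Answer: 1503146454949/2576297302 ≈ 583.45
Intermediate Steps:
q(n) = -2*n
x(u, b) = -2*u
S(V) = -51 (S(V) = -3*17 = -51)
v = 593/177 (v = -593/(-51 - 1*126) = -593/(-51 - 126) = -593/(-177) = -593*(-1/177) = 593/177 ≈ 3.3503)
z(c) = -173 + c (z(c) = (c - 2*16) - 1*141 = (c - 32) - 141 = (-32 + c) - 141 = -173 + c)
494620/343186 - 98738/z(v) = 494620/343186 - 98738/(-173 + 593/177) = 494620*(1/343186) - 98738/(-30028/177) = 247310/171593 - 98738*(-177/30028) = 247310/171593 + 8738313/15014 = 1503146454949/2576297302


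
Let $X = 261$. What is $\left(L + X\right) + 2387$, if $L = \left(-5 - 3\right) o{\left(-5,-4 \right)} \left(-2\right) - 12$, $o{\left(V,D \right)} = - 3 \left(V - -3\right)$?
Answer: $2732$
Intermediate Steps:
$o{\left(V,D \right)} = -9 - 3 V$ ($o{\left(V,D \right)} = - 3 \left(V + 3\right) = - 3 \left(3 + V\right) = -9 - 3 V$)
$L = 84$ ($L = \left(-5 - 3\right) \left(-9 - -15\right) \left(-2\right) - 12 = - 8 \left(-9 + 15\right) \left(-2\right) - 12 = \left(-8\right) 6 \left(-2\right) - 12 = \left(-48\right) \left(-2\right) - 12 = 96 - 12 = 84$)
$\left(L + X\right) + 2387 = \left(84 + 261\right) + 2387 = 345 + 2387 = 2732$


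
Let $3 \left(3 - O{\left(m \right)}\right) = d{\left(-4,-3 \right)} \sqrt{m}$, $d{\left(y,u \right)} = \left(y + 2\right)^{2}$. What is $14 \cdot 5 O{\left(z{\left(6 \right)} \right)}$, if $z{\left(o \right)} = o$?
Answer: $210 - \frac{280 \sqrt{6}}{3} \approx -18.619$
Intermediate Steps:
$d{\left(y,u \right)} = \left(2 + y\right)^{2}$
$O{\left(m \right)} = 3 - \frac{4 \sqrt{m}}{3}$ ($O{\left(m \right)} = 3 - \frac{\left(2 - 4\right)^{2} \sqrt{m}}{3} = 3 - \frac{\left(-2\right)^{2} \sqrt{m}}{3} = 3 - \frac{4 \sqrt{m}}{3}$)
$14 \cdot 5 O{\left(z{\left(6 \right)} \right)} = 14 \cdot 5 \left(3 - \frac{4 \sqrt{6}}{3}\right) = 70 \left(3 - \frac{4 \sqrt{6}}{3}\right) = 210 - \frac{280 \sqrt{6}}{3}$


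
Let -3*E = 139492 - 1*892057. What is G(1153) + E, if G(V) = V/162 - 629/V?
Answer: 46857429541/186786 ≈ 2.5086e+5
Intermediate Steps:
G(V) = -629/V + V/162 (G(V) = V*(1/162) - 629/V = V/162 - 629/V = -629/V + V/162)
E = 250855 (E = -(139492 - 1*892057)/3 = -(139492 - 892057)/3 = -⅓*(-752565) = 250855)
G(1153) + E = (-629/1153 + (1/162)*1153) + 250855 = (-629*1/1153 + 1153/162) + 250855 = (-629/1153 + 1153/162) + 250855 = 1227511/186786 + 250855 = 46857429541/186786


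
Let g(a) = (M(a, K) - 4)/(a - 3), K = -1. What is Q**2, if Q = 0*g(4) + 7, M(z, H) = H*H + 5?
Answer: 49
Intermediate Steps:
M(z, H) = 5 + H**2 (M(z, H) = H**2 + 5 = 5 + H**2)
g(a) = 2/(-3 + a) (g(a) = ((5 + (-1)**2) - 4)/(a - 3) = ((5 + 1) - 4)/(-3 + a) = (6 - 4)/(-3 + a) = 2/(-3 + a))
Q = 7 (Q = 0*(2/(-3 + 4)) + 7 = 0*(2/1) + 7 = 0*(2*1) + 7 = 0*2 + 7 = 0 + 7 = 7)
Q**2 = 7**2 = 49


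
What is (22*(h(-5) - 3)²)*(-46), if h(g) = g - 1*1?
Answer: -81972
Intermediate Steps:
h(g) = -1 + g (h(g) = g - 1 = -1 + g)
(22*(h(-5) - 3)²)*(-46) = (22*((-1 - 5) - 3)²)*(-46) = (22*(-6 - 3)²)*(-46) = (22*(-9)²)*(-46) = (22*81)*(-46) = 1782*(-46) = -81972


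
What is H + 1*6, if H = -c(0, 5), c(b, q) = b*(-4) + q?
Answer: 1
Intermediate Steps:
c(b, q) = q - 4*b (c(b, q) = -4*b + q = q - 4*b)
H = -5 (H = -(5 - 4*0) = -(5 + 0) = -1*5 = -5)
H + 1*6 = -5 + 1*6 = -5 + 6 = 1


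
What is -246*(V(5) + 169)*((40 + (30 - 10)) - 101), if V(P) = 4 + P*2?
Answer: 1845738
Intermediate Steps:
V(P) = 4 + 2*P
-246*(V(5) + 169)*((40 + (30 - 10)) - 101) = -246*((4 + 2*5) + 169)*((40 + (30 - 10)) - 101) = -246*((4 + 10) + 169)*((40 + 20) - 101) = -246*(14 + 169)*(60 - 101) = -45018*(-41) = -246*(-7503) = 1845738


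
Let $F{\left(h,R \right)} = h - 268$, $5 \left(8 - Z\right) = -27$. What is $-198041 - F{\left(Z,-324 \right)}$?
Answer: $- \frac{988932}{5} \approx -1.9779 \cdot 10^{5}$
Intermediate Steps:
$Z = \frac{67}{5}$ ($Z = 8 - - \frac{27}{5} = 8 + \frac{27}{5} = \frac{67}{5} \approx 13.4$)
$F{\left(h,R \right)} = -268 + h$ ($F{\left(h,R \right)} = h - 268 = -268 + h$)
$-198041 - F{\left(Z,-324 \right)} = -198041 - \left(-268 + \frac{67}{5}\right) = -198041 - - \frac{1273}{5} = -198041 + \frac{1273}{5} = - \frac{988932}{5}$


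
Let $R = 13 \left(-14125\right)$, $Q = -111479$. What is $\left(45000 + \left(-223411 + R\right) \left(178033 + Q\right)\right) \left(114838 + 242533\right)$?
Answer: $-9681119259546224$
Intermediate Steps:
$R = -183625$
$\left(45000 + \left(-223411 + R\right) \left(178033 + Q\right)\right) \left(114838 + 242533\right) = \left(45000 + \left(-223411 - 183625\right) \left(178033 - 111479\right)\right) \left(114838 + 242533\right) = \left(45000 - 27089873944\right) 357371 = \left(-27089828944\right) 357371 = -9681119259546224$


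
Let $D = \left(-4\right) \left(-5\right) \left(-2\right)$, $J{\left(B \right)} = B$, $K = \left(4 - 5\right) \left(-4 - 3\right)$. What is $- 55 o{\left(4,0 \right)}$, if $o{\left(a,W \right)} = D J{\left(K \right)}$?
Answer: $15400$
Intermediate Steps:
$K = 7$ ($K = \left(-1\right) \left(-7\right) = 7$)
$D = -40$ ($D = 20 \left(-2\right) = -40$)
$o{\left(a,W \right)} = -280$ ($o{\left(a,W \right)} = \left(-40\right) 7 = -280$)
$- 55 o{\left(4,0 \right)} = \left(-55\right) \left(-280\right) = 15400$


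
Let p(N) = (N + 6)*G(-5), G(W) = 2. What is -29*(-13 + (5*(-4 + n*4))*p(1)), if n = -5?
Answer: 49097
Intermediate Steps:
p(N) = 12 + 2*N (p(N) = (N + 6)*2 = (6 + N)*2 = 12 + 2*N)
-29*(-13 + (5*(-4 + n*4))*p(1)) = -29*(-13 + (5*(-4 - 5*4))*(12 + 2*1)) = -29*(-13 + (5*(-4 - 20))*(12 + 2)) = -29*(-13 + (5*(-24))*14) = -29*(-13 - 120*14) = -29*(-13 - 1680) = -29*(-1693) = 49097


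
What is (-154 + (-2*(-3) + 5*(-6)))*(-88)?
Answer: 15664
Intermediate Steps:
(-154 + (-2*(-3) + 5*(-6)))*(-88) = (-154 + (6 - 30))*(-88) = (-154 - 24)*(-88) = -178*(-88) = 15664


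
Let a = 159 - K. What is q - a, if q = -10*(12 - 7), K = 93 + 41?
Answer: -75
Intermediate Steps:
K = 134
a = 25 (a = 159 - 1*134 = 159 - 134 = 25)
q = -50 (q = -10*5 = -50)
q - a = -50 - 1*25 = -50 - 25 = -75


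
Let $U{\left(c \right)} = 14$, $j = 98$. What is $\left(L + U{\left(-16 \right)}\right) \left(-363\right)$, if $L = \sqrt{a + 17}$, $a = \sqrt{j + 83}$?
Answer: $-5082 - 363 \sqrt{17 + \sqrt{181}} \approx -7085.2$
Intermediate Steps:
$a = \sqrt{181}$ ($a = \sqrt{98 + 83} = \sqrt{181} \approx 13.454$)
$L = \sqrt{17 + \sqrt{181}}$ ($L = \sqrt{\sqrt{181} + 17} = \sqrt{17 + \sqrt{181}} \approx 5.5185$)
$\left(L + U{\left(-16 \right)}\right) \left(-363\right) = \left(\sqrt{17 + \sqrt{181}} + 14\right) \left(-363\right) = \left(14 + \sqrt{17 + \sqrt{181}}\right) \left(-363\right) = -5082 - 363 \sqrt{17 + \sqrt{181}}$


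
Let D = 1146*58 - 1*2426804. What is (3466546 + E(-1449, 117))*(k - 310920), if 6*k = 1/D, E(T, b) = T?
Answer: -15257702276647692937/14162016 ≈ -1.0774e+12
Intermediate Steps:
D = -2360336 (D = 66468 - 2426804 = -2360336)
k = -1/14162016 (k = (⅙)/(-2360336) = (⅙)*(-1/2360336) = -1/14162016 ≈ -7.0611e-8)
(3466546 + E(-1449, 117))*(k - 310920) = (3466546 - 1449)*(-1/14162016 - 310920) = 3465097*(-4403254014721/14162016) = -15257702276647692937/14162016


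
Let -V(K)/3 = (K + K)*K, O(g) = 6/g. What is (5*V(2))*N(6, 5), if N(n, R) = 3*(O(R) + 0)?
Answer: -432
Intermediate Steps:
N(n, R) = 18/R (N(n, R) = 3*(6/R + 0) = 3*(6/R) = 18/R)
V(K) = -6*K² (V(K) = -3*(K + K)*K = -3*2*K*K = -6*K²)
(5*V(2))*N(6, 5) = (5*(-6*2²))*(18/5) = (5*(-6*4))*(18*(⅕)) = (5*(-24))*(18/5) = -120*18/5 = -432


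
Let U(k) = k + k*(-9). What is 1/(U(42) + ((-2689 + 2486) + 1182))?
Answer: 1/643 ≈ 0.0015552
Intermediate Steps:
U(k) = -8*k (U(k) = k - 9*k = -8*k)
1/(U(42) + ((-2689 + 2486) + 1182)) = 1/(-8*42 + ((-2689 + 2486) + 1182)) = 1/(-336 + (-203 + 1182)) = 1/(-336 + 979) = 1/643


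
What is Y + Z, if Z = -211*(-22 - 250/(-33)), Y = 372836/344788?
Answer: 8660357789/2844501 ≈ 3044.6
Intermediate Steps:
Y = 93209/86197 (Y = 372836*(1/344788) = 93209/86197 ≈ 1.0813)
Z = 100436/33 (Z = -211*(-22 - 250*(-1/33)) = -211*(-22 + 250/33) = -211*(-476/33) = 100436/33 ≈ 3043.5)
Y + Z = 93209/86197 + 100436/33 = 8660357789/2844501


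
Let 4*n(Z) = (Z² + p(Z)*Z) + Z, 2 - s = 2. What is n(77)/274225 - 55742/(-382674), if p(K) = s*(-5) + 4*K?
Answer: 55104283/318962850 ≈ 0.17276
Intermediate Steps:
s = 0 (s = 2 - 1*2 = 2 - 2 = 0)
p(K) = 4*K (p(K) = 0*(-5) + 4*K = 0 + 4*K = 4*K)
n(Z) = Z/4 + 5*Z²/4 (n(Z) = ((Z² + (4*Z)*Z) + Z)/4 = ((Z² + 4*Z²) + Z)/4 = (5*Z² + Z)/4 = (Z + 5*Z²)/4 = Z/4 + 5*Z²/4)
n(77)/274225 - 55742/(-382674) = ((¼)*77*(1 + 5*77))/274225 - 55742/(-382674) = ((¼)*77*(1 + 385))*(1/274225) - 55742*(-1/382674) = ((¼)*77*386)*(1/274225) + 593/4071 = (14861/2)*(1/274225) + 593/4071 = 2123/78350 + 593/4071 = 55104283/318962850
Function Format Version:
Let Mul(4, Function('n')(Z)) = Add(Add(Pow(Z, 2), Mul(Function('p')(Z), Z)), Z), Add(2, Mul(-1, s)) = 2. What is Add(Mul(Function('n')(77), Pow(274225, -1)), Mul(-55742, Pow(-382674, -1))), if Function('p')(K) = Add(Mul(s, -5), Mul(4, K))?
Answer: Rational(55104283, 318962850) ≈ 0.17276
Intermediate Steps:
s = 0 (s = Add(2, Mul(-1, 2)) = Add(2, -2) = 0)
Function('p')(K) = Mul(4, K) (Function('p')(K) = Add(Mul(0, -5), Mul(4, K)) = Add(0, Mul(4, K)) = Mul(4, K))
Function('n')(Z) = Add(Mul(Rational(1, 4), Z), Mul(Rational(5, 4), Pow(Z, 2))) (Function('n')(Z) = Mul(Rational(1, 4), Add(Add(Pow(Z, 2), Mul(Mul(4, Z), Z)), Z)) = Mul(Rational(1, 4), Add(Add(Pow(Z, 2), Mul(4, Pow(Z, 2))), Z)) = Mul(Rational(1, 4), Add(Mul(5, Pow(Z, 2)), Z)) = Mul(Rational(1, 4), Add(Z, Mul(5, Pow(Z, 2)))) = Add(Mul(Rational(1, 4), Z), Mul(Rational(5, 4), Pow(Z, 2))))
Add(Mul(Function('n')(77), Pow(274225, -1)), Mul(-55742, Pow(-382674, -1))) = Add(Mul(Mul(Rational(1, 4), 77, Add(1, Mul(5, 77))), Pow(274225, -1)), Mul(-55742, Pow(-382674, -1))) = Add(Mul(Mul(Rational(1, 4), 77, Add(1, 385)), Rational(1, 274225)), Mul(-55742, Rational(-1, 382674))) = Add(Mul(Mul(Rational(1, 4), 77, 386), Rational(1, 274225)), Rational(593, 4071)) = Add(Mul(Rational(14861, 2), Rational(1, 274225)), Rational(593, 4071)) = Add(Rational(2123, 78350), Rational(593, 4071)) = Rational(55104283, 318962850)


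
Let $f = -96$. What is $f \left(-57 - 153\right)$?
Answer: $20160$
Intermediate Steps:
$f \left(-57 - 153\right) = - 96 \left(-57 - 153\right) = \left(-96\right) \left(-210\right) = 20160$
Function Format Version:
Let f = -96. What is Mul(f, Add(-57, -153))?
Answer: 20160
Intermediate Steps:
Mul(f, Add(-57, -153)) = Mul(-96, Add(-57, -153)) = Mul(-96, -210) = 20160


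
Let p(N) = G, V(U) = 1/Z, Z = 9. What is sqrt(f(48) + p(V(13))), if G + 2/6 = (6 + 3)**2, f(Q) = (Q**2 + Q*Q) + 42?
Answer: 4*sqrt(2661)/3 ≈ 68.780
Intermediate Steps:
f(Q) = 42 + 2*Q**2 (f(Q) = (Q**2 + Q**2) + 42 = 2*Q**2 + 42 = 42 + 2*Q**2)
G = 242/3 (G = -1/3 + (6 + 3)**2 = -1/3 + 9**2 = -1/3 + 81 = 242/3 ≈ 80.667)
V(U) = 1/9
p(N) = 242/3
sqrt(f(48) + p(V(13))) = sqrt((42 + 2*48**2) + 242/3) = sqrt((42 + 2*2304) + 242/3) = sqrt((42 + 4608) + 242/3) = sqrt(4650 + 242/3) = sqrt(14192/3) = 4*sqrt(2661)/3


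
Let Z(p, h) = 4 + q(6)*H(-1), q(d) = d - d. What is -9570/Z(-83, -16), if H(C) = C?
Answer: -4785/2 ≈ -2392.5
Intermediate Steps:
q(d) = 0
Z(p, h) = 4 (Z(p, h) = 4 + 0*(-1) = 4 + 0 = 4)
-9570/Z(-83, -16) = -9570/4 = -9570*¼ = -4785/2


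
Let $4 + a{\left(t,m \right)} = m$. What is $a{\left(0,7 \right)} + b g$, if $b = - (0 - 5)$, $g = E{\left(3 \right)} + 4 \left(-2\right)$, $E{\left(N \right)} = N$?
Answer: $-22$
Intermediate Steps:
$a{\left(t,m \right)} = -4 + m$
$g = -5$ ($g = 3 + 4 \left(-2\right) = 3 - 8 = -5$)
$b = 5$ ($b = \left(-1\right) \left(-5\right) = 5$)
$a{\left(0,7 \right)} + b g = \left(-4 + 7\right) + 5 \left(-5\right) = 3 - 25 = -22$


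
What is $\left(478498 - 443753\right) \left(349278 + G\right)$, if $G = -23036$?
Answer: $11335278290$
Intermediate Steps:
$\left(478498 - 443753\right) \left(349278 + G\right) = \left(478498 - 443753\right) \left(349278 - 23036\right) = 34745 \cdot 326242 = 11335278290$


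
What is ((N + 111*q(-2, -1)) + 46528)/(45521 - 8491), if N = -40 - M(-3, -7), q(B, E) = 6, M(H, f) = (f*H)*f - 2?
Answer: 47303/37030 ≈ 1.2774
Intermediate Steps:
M(H, f) = -2 + H*f**2 (M(H, f) = (H*f)*f - 2 = H*f**2 - 2 = -2 + H*f**2)
N = 109 (N = -40 - (-2 - 3*(-7)**2) = -40 - (-2 - 3*49) = -40 - (-2 - 147) = -40 - 1*(-149) = -40 + 149 = 109)
((N + 111*q(-2, -1)) + 46528)/(45521 - 8491) = ((109 + 111*6) + 46528)/(45521 - 8491) = ((109 + 666) + 46528)/37030 = (775 + 46528)*(1/37030) = 47303*(1/37030) = 47303/37030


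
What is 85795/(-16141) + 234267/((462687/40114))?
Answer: 50547839421531/2489410289 ≈ 20305.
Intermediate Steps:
85795/(-16141) + 234267/((462687/40114)) = 85795*(-1/16141) + 234267/((462687*(1/40114))) = -85795/16141 + 234267/(462687/40114) = -85795/16141 + 234267*(40114/462687) = -85795/16141 + 3132462146/154229 = 50547839421531/2489410289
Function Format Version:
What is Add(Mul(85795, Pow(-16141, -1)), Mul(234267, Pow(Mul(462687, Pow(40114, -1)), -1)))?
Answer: Rational(50547839421531, 2489410289) ≈ 20305.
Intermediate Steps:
Add(Mul(85795, Pow(-16141, -1)), Mul(234267, Pow(Mul(462687, Pow(40114, -1)), -1))) = Add(Mul(85795, Rational(-1, 16141)), Mul(234267, Pow(Mul(462687, Rational(1, 40114)), -1))) = Add(Rational(-85795, 16141), Mul(234267, Pow(Rational(462687, 40114), -1))) = Add(Rational(-85795, 16141), Mul(234267, Rational(40114, 462687))) = Add(Rational(-85795, 16141), Rational(3132462146, 154229)) = Rational(50547839421531, 2489410289)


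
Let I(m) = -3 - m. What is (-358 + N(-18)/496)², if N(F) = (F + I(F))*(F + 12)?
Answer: 7881000625/61504 ≈ 1.2814e+5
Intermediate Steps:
N(F) = -36 - 3*F (N(F) = (F + (-3 - F))*(F + 12) = -3*(12 + F) = -36 - 3*F)
(-358 + N(-18)/496)² = (-358 + (-36 - 3*(-18))/496)² = (-358 + (-36 + 54)*(1/496))² = (-358 + 18*(1/496))² = (-358 + 9/248)² = (-88775/248)² = 7881000625/61504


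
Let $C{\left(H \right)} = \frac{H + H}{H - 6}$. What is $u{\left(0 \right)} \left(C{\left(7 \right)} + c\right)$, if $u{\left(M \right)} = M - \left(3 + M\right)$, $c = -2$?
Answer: $-36$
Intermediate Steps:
$C{\left(H \right)} = \frac{2 H}{-6 + H}$
$u{\left(M \right)} = -3$
$u{\left(0 \right)} \left(C{\left(7 \right)} + c\right) = - 3 \left(2 \cdot 7 \frac{1}{-6 + 7} - 2\right) = - 3 \left(2 \cdot 7 \cdot 1^{-1} - 2\right) = - 3 \left(2 \cdot 7 \cdot 1 - 2\right) = - 3 \left(14 - 2\right) = \left(-3\right) 12 = -36$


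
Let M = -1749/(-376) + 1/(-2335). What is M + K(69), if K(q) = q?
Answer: 64662779/877960 ≈ 73.651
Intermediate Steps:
M = 4083539/877960 (M = -1749*(-1/376) + 1*(-1/2335) = 1749/376 - 1/2335 = 4083539/877960 ≈ 4.6512)
M + K(69) = 4083539/877960 + 69 = 64662779/877960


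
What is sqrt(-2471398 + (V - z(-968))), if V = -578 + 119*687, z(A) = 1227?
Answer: 5*I*sqrt(95658) ≈ 1546.4*I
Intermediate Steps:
V = 81175 (V = -578 + 81753 = 81175)
sqrt(-2471398 + (V - z(-968))) = sqrt(-2471398 + (81175 - 1*1227)) = sqrt(-2471398 + (81175 - 1227)) = sqrt(-2471398 + 79948) = sqrt(-2391450) = 5*I*sqrt(95658)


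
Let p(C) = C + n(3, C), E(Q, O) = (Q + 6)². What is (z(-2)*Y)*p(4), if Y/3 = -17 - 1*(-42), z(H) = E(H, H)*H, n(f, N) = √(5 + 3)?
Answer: -9600 - 4800*√2 ≈ -16388.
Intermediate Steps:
E(Q, O) = (6 + Q)²
n(f, N) = 2*√2 (n(f, N) = √8 = 2*√2)
z(H) = H*(6 + H)² (z(H) = (6 + H)²*H = H*(6 + H)²)
Y = 75 (Y = 3*(-17 - 1*(-42)) = 3*(-17 + 42) = 3*25 = 75)
p(C) = C + 2*√2
(z(-2)*Y)*p(4) = (-2*(6 - 2)²*75)*(4 + 2*√2) = (-2*4²*75)*(4 + 2*√2) = (-2*16*75)*(4 + 2*√2) = (-32*75)*(4 + 2*√2) = -2400*(4 + 2*√2) = -9600 - 4800*√2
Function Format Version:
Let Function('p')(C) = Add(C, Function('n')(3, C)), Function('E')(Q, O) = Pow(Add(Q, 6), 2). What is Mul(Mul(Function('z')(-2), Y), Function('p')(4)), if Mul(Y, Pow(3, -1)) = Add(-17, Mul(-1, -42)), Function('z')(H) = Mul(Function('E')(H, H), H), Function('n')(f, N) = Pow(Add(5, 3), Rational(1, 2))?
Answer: Add(-9600, Mul(-4800, Pow(2, Rational(1, 2)))) ≈ -16388.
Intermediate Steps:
Function('E')(Q, O) = Pow(Add(6, Q), 2)
Function('n')(f, N) = Mul(2, Pow(2, Rational(1, 2))) (Function('n')(f, N) = Pow(8, Rational(1, 2)) = Mul(2, Pow(2, Rational(1, 2))))
Function('z')(H) = Mul(H, Pow(Add(6, H), 2)) (Function('z')(H) = Mul(Pow(Add(6, H), 2), H) = Mul(H, Pow(Add(6, H), 2)))
Y = 75 (Y = Mul(3, Add(-17, Mul(-1, -42))) = Mul(3, Add(-17, 42)) = Mul(3, 25) = 75)
Function('p')(C) = Add(C, Mul(2, Pow(2, Rational(1, 2))))
Mul(Mul(Function('z')(-2), Y), Function('p')(4)) = Mul(Mul(Mul(-2, Pow(Add(6, -2), 2)), 75), Add(4, Mul(2, Pow(2, Rational(1, 2))))) = Mul(Mul(Mul(-2, Pow(4, 2)), 75), Add(4, Mul(2, Pow(2, Rational(1, 2))))) = Mul(Mul(Mul(-2, 16), 75), Add(4, Mul(2, Pow(2, Rational(1, 2))))) = Mul(Mul(-32, 75), Add(4, Mul(2, Pow(2, Rational(1, 2))))) = Mul(-2400, Add(4, Mul(2, Pow(2, Rational(1, 2))))) = Add(-9600, Mul(-4800, Pow(2, Rational(1, 2))))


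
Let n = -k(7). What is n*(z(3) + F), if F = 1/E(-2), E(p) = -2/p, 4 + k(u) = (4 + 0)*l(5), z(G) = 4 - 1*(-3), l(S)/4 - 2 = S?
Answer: -864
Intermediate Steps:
l(S) = 8 + 4*S
z(G) = 7 (z(G) = 4 + 3 = 7)
k(u) = 108 (k(u) = -4 + (4 + 0)*(8 + 4*5) = -4 + 4*(8 + 20) = -4 + 4*28 = -4 + 112 = 108)
F = 1 (F = 1/(-2/(-2)) = 1/(-2*(-1/2)) = 1/1 = 1*1 = 1)
n = -108 (n = -1*108 = -108)
n*(z(3) + F) = -108*(7 + 1) = -108*8 = -864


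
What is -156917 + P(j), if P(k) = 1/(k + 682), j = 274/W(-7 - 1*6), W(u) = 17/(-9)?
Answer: -1432338359/9128 ≈ -1.5692e+5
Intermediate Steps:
W(u) = -17/9 (W(u) = 17*(-⅑) = -17/9)
j = -2466/17 (j = 274/(-17/9) = 274*(-9/17) = -2466/17 ≈ -145.06)
P(k) = 1/(682 + k)
-156917 + P(j) = -156917 + 1/(682 - 2466/17) = -156917 + 1/(9128/17) = -156917 + 17/9128 = -1432338359/9128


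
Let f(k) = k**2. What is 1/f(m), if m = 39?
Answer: 1/1521 ≈ 0.00065746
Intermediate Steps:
1/f(m) = 1/(39**2) = 1/1521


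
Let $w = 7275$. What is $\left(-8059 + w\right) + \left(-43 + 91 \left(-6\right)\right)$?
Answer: $-1373$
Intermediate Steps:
$\left(-8059 + w\right) + \left(-43 + 91 \left(-6\right)\right) = \left(-8059 + 7275\right) + \left(-43 + 91 \left(-6\right)\right) = -784 - 589 = -1373$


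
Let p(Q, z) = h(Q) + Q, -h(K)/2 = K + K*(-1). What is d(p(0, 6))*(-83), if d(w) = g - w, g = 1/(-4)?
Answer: 83/4 ≈ 20.750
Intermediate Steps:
g = -¼ (g = 1*(-¼) = -¼ ≈ -0.25000)
h(K) = 0 (h(K) = -2*(K + K*(-1)) = -2*(K - K) = -2*0 = 0)
p(Q, z) = Q (p(Q, z) = 0 + Q = Q)
d(w) = -¼ - w
d(p(0, 6))*(-83) = (-¼ - 1*0)*(-83) = (-¼ + 0)*(-83) = -¼*(-83) = 83/4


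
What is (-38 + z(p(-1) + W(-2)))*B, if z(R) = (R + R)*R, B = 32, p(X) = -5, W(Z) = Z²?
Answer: -1152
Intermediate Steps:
z(R) = 2*R² (z(R) = (2*R)*R = 2*R²)
(-38 + z(p(-1) + W(-2)))*B = (-38 + 2*(-5 + (-2)²)²)*32 = (-38 + 2*(-5 + 4)²)*32 = (-38 + 2*(-1)²)*32 = (-38 + 2*1)*32 = (-38 + 2)*32 = -36*32 = -1152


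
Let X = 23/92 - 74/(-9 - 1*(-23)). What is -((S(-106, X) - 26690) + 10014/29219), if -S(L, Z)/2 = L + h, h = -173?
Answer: 763540894/29219 ≈ 26132.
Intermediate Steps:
X = -141/28 (X = 23*(1/92) - 74/(-9 + 23) = 1/4 - 74/14 = 1/4 - 74*1/14 = 1/4 - 37/7 = -141/28 ≈ -5.0357)
S(L, Z) = 346 - 2*L (S(L, Z) = -2*(L - 173) = -2*(-173 + L) = 346 - 2*L)
-((S(-106, X) - 26690) + 10014/29219) = -(((346 - 2*(-106)) - 26690) + 10014/29219) = -(((346 + 212) - 26690) + 10014*(1/29219)) = -((558 - 26690) + 10014/29219) = -(-26132 + 10014/29219) = -1*(-763540894/29219) = 763540894/29219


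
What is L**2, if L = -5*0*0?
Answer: 0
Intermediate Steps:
L = 0 (L = 0*0 = 0)
L**2 = 0**2 = 0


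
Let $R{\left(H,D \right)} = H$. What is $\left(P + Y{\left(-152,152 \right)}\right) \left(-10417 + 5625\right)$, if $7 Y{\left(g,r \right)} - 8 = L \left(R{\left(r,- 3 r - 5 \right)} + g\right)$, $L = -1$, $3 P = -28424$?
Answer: $\frac{953339648}{21} \approx 4.5397 \cdot 10^{7}$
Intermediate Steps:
$P = - \frac{28424}{3}$ ($P = \frac{1}{3} \left(-28424\right) = - \frac{28424}{3} \approx -9474.7$)
$Y{\left(g,r \right)} = \frac{8}{7} - \frac{g}{7} - \frac{r}{7}$ ($Y{\left(g,r \right)} = \frac{8}{7} + \frac{\left(-1\right) \left(r + g\right)}{7} = \frac{8}{7} + \frac{\left(-1\right) \left(g + r\right)}{7} = \frac{8}{7} + \frac{- g - r}{7} = \frac{8}{7} - \left(\frac{g}{7} + \frac{r}{7}\right) = \frac{8}{7} - \frac{g}{7} - \frac{r}{7}$)
$\left(P + Y{\left(-152,152 \right)}\right) \left(-10417 + 5625\right) = \left(- \frac{28424}{3} - - \frac{8}{7}\right) \left(-10417 + 5625\right) = \left(- \frac{28424}{3} + \left(\frac{8}{7} + \frac{152}{7} - \frac{152}{7}\right)\right) \left(-4792\right) = \left(- \frac{28424}{3} + \frac{8}{7}\right) \left(-4792\right) = \left(- \frac{198944}{21}\right) \left(-4792\right) = \frac{953339648}{21}$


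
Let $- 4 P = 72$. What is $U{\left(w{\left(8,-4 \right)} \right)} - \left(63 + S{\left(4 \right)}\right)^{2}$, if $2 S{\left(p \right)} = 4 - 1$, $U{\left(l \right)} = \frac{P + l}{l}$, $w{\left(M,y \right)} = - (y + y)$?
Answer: $- \frac{8323}{2} \approx -4161.5$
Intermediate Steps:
$w{\left(M,y \right)} = - 2 y$
$P = -18$ ($P = \left(- \frac{1}{4}\right) 72 = -18$)
$U{\left(l \right)} = \frac{-18 + l}{l}$
$S{\left(p \right)} = \frac{3}{2}$ ($S{\left(p \right)} = \frac{4 - 1}{2} = \frac{1}{2} \cdot 3 = \frac{3}{2}$)
$U{\left(w{\left(8,-4 \right)} \right)} - \left(63 + S{\left(4 \right)}\right)^{2} = \frac{-18 - -8}{\left(-2\right) \left(-4\right)} - \left(63 + \frac{3}{2}\right)^{2} = \frac{-18 + 8}{8} - \left(\frac{129}{2}\right)^{2} = \frac{1}{8} \left(-10\right) - \frac{16641}{4} = - \frac{5}{4} - \frac{16641}{4} = - \frac{8323}{2}$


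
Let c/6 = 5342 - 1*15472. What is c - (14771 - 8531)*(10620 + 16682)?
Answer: -170425260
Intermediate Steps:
c = -60780 (c = 6*(5342 - 1*15472) = 6*(5342 - 15472) = 6*(-10130) = -60780)
c - (14771 - 8531)*(10620 + 16682) = -60780 - (14771 - 8531)*(10620 + 16682) = -60780 - 6240*27302 = -60780 - 1*170364480 = -60780 - 170364480 = -170425260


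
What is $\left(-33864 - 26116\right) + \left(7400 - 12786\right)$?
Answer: $-65366$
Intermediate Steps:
$\left(-33864 - 26116\right) + \left(7400 - 12786\right) = -59980 + \left(7400 - 12786\right) = -59980 - 5386 = -65366$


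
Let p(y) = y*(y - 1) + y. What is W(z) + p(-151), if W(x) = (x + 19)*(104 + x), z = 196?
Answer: 87301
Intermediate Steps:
p(y) = y + y*(-1 + y) (p(y) = y*(-1 + y) + y = y + y*(-1 + y))
W(x) = (19 + x)*(104 + x)
W(z) + p(-151) = (1976 + 196² + 123*196) + (-151)² = (1976 + 38416 + 24108) + 22801 = 64500 + 22801 = 87301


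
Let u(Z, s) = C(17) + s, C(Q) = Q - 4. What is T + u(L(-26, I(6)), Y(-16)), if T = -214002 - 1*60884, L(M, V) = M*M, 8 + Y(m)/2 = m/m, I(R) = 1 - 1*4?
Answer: -274887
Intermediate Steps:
C(Q) = -4 + Q
I(R) = -3 (I(R) = 1 - 4 = -3)
Y(m) = -14 (Y(m) = -16 + 2*(m/m) = -16 + 2*1 = -16 + 2 = -14)
L(M, V) = M²
u(Z, s) = 13 + s (u(Z, s) = (-4 + 17) + s = 13 + s)
T = -274886 (T = -214002 - 60884 = -274886)
T + u(L(-26, I(6)), Y(-16)) = -274886 + (13 - 14) = -274886 - 1 = -274887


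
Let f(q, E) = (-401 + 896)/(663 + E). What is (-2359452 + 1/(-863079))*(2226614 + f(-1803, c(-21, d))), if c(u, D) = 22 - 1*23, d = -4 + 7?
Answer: -3001682594902488980767/571358298 ≈ -5.2536e+12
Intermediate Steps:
d = 3
c(u, D) = -1 (c(u, D) = 22 - 23 = -1)
f(q, E) = 495/(663 + E)
(-2359452 + 1/(-863079))*(2226614 + f(-1803, c(-21, d))) = (-2359452 + 1/(-863079))*(2226614 + 495/(663 - 1)) = (-2359452 - 1/863079)*(2226614 + 495/662) = -2036393472709*(2226614 + 495*(1/662))/863079 = -2036393472709*(2226614 + 495/662)/863079 = -2036393472709/863079*1474018963/662 = -3001682594902488980767/571358298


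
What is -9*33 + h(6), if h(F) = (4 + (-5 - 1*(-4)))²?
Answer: -288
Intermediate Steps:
h(F) = 9 (h(F) = (4 + (-5 + 4))² = (4 - 1)² = 3² = 9)
-9*33 + h(6) = -9*33 + 9 = -297 + 9 = -288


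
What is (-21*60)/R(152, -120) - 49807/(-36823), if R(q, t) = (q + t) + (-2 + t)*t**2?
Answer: 21886435189/16172367016 ≈ 1.3533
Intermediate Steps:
R(q, t) = q + t + t**2*(-2 + t) (R(q, t) = (q + t) + t**2*(-2 + t) = q + t + t**2*(-2 + t))
(-21*60)/R(152, -120) - 49807/(-36823) = (-21*60)/(152 - 120 + (-120)**3 - 2*(-120)**2) - 49807/(-36823) = -1260/(152 - 120 - 1728000 - 2*14400) - 49807*(-1/36823) = -1260/(152 - 120 - 1728000 - 28800) + 49807/36823 = -1260/(-1756768) + 49807/36823 = -1260*(-1/1756768) + 49807/36823 = 315/439192 + 49807/36823 = 21886435189/16172367016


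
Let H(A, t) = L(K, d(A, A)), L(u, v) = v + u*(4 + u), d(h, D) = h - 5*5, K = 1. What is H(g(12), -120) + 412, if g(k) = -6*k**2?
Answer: -472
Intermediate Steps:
d(h, D) = -25 + h (d(h, D) = h - 25 = -25 + h)
H(A, t) = -20 + A (H(A, t) = (-25 + A) + 1**2 + 4*1 = (-25 + A) + 1 + 4 = -20 + A)
H(g(12), -120) + 412 = (-20 - 6*12**2) + 412 = (-20 - 6*144) + 412 = (-20 - 864) + 412 = -884 + 412 = -472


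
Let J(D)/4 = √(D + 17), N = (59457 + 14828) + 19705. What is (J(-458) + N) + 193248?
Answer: 287238 + 84*I ≈ 2.8724e+5 + 84.0*I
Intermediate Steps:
N = 93990 (N = 74285 + 19705 = 93990)
J(D) = 4*√(17 + D) (J(D) = 4*√(D + 17) = 4*√(17 + D))
(J(-458) + N) + 193248 = (4*√(17 - 458) + 93990) + 193248 = (4*√(-441) + 93990) + 193248 = (4*(21*I) + 93990) + 193248 = (84*I + 93990) + 193248 = (93990 + 84*I) + 193248 = 287238 + 84*I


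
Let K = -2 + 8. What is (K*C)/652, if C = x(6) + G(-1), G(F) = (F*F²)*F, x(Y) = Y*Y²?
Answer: 651/326 ≈ 1.9969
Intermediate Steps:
x(Y) = Y³
K = 6
G(F) = F⁴ (G(F) = F³*F = F⁴)
C = 217 (C = 6³ + (-1)⁴ = 216 + 1 = 217)
(K*C)/652 = (6*217)/652 = 1302*(1/652) = 651/326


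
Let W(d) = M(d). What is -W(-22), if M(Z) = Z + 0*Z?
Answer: 22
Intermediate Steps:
M(Z) = Z (M(Z) = Z + 0 = Z)
W(d) = d
-W(-22) = -1*(-22) = 22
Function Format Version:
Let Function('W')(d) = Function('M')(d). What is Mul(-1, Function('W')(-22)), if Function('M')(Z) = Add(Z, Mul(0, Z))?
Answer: 22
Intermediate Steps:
Function('M')(Z) = Z (Function('M')(Z) = Add(Z, 0) = Z)
Function('W')(d) = d
Mul(-1, Function('W')(-22)) = Mul(-1, -22) = 22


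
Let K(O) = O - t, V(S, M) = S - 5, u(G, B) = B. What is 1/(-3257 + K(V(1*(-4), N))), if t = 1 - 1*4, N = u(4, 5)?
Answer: -1/3263 ≈ -0.00030647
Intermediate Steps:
N = 5
t = -3 (t = 1 - 4 = -3)
V(S, M) = -5 + S
K(O) = 3 + O (K(O) = O - 1*(-3) = O + 3 = 3 + O)
1/(-3257 + K(V(1*(-4), N))) = 1/(-3257 + (3 + (-5 + 1*(-4)))) = 1/(-3257 + (3 + (-5 - 4))) = 1/(-3257 + (3 - 9)) = 1/(-3257 - 6) = 1/(-3263) = -1/3263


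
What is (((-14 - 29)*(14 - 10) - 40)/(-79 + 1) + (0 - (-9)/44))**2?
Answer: 25150225/2944656 ≈ 8.5410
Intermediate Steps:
(((-14 - 29)*(14 - 10) - 40)/(-79 + 1) + (0 - (-9)/44))**2 = ((-43*4 - 40)/(-78) + (0 - (-9)/44))**2 = ((-172 - 40)*(-1/78) + (0 - 1*(-9/44)))**2 = (-212*(-1/78) + (0 + 9/44))**2 = (106/39 + 9/44)**2 = (5015/1716)**2 = 25150225/2944656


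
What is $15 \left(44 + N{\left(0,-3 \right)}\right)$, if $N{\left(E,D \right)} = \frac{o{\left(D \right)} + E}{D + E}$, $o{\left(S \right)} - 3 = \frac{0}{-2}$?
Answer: $645$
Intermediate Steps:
$o{\left(S \right)} = 3$ ($o{\left(S \right)} = 3 + \frac{0}{-2} = 3 + 0 \left(- \frac{1}{2}\right) = 3 + 0 = 3$)
$N{\left(E,D \right)} = \frac{3 + E}{D + E}$
$15 \left(44 + N{\left(0,-3 \right)}\right) = 15 \left(44 + \frac{3 + 0}{-3 + 0}\right) = 15 \left(44 + \frac{1}{-3} \cdot 3\right) = 15 \left(44 - 1\right) = 15 \cdot 43 = 645$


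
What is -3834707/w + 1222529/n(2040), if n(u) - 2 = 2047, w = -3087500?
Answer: 3782415602143/6326287500 ≈ 597.89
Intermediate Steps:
n(u) = 2049 (n(u) = 2 + 2047 = 2049)
-3834707/w + 1222529/n(2040) = -3834707/(-3087500) + 1222529/2049 = -3834707*(-1/3087500) + 1222529*(1/2049) = 3834707/3087500 + 1222529/2049 = 3782415602143/6326287500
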